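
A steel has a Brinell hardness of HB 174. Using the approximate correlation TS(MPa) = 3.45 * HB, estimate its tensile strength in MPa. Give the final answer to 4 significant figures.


TS (MPa) = 3.45 * HB
TS = 3.45 * 174
TS = 600.3 MPa


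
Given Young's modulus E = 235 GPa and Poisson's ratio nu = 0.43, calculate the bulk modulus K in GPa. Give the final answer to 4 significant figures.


K = E / (3*(1-2*nu))
K = 235 / (3*(1-2*0.43))
K = 559.5 GPa


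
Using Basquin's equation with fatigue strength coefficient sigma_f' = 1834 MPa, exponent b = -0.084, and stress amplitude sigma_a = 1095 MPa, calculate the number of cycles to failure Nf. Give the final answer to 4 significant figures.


sigma_a = sigma_f' * (2*Nf)^b
2*Nf = (sigma_a / sigma_f')^(1/b)
2*Nf = (1095 / 1834)^(1/-0.084)
2*Nf = 463.971
Nf = 232 cycles


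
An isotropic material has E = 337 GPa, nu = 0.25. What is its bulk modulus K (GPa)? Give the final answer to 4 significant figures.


K = E / (3*(1-2*nu))
K = 337 / (3*(1-2*0.25))
K = 224.7 GPa


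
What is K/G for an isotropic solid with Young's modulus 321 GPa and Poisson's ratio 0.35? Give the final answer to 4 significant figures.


G = E / (2*(1+nu))
G = 321 / (2*(1+0.35)) = 118.889 GPa
K = E / (3*(1-2*nu))
K = 321 / (3*(1-2*0.35)) = 356.667 GPa
K/G = 356.667 / 118.889 = 3


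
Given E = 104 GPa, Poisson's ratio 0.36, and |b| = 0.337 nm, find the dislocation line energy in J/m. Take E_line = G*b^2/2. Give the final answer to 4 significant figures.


Step 1: G = E / (2*(1+nu))
G = 104 / (2*(1+0.36)) = 38.2353 GPa = 3.82353e+10 Pa
Step 2: E_line = G*b^2/2
b = 0.337 nm = 3.37e-10 m
E_line = 0.5 * 3.82353e+10 * (3.37e-10)^2 = 2.171e-09 J/m


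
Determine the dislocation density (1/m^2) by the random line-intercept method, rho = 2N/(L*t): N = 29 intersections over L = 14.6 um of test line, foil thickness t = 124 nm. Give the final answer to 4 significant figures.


rho = 2N / (L * t)
L = 14.6 um = 1.46e-05 m, t = 124 nm = 1.24e-07 m
rho = 2 * 29 / (1.46e-05 * 1.24e-07)
rho = 3.204e+13 1/m^2


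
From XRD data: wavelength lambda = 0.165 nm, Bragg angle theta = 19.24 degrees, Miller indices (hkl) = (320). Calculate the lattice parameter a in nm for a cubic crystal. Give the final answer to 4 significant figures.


d = lambda / (2*sin(theta))
d = 0.165 / (2*sin(19.24 deg))
d = 0.25036 nm
a = d * sqrt(h^2+k^2+l^2) = 0.25036 * sqrt(13)
a = 0.9027 nm


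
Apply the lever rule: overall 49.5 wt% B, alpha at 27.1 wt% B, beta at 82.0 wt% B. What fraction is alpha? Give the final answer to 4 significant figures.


f_alpha = (C_beta - C0) / (C_beta - C_alpha)
f_alpha = (82.0 - 49.5) / (82.0 - 27.1)
f_alpha = 0.592


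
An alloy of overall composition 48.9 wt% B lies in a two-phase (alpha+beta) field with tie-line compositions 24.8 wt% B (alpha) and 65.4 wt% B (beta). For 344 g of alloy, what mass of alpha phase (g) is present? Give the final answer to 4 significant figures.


f_alpha = (C_beta - C0) / (C_beta - C_alpha)
f_alpha = (65.4 - 48.9) / (65.4 - 24.8) = 0.406404
m_alpha = f_alpha * m_total = 0.406404 * 344 = 139.8 g


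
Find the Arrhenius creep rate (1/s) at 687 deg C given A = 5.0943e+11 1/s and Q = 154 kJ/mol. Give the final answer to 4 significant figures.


rate = A * exp(-Q / (R*T))
T = 687 + 273.15 = 960.15 K
rate = 5.0943e+11 * exp(-154e3 / (8.314 * 960.15))
rate = 2132 1/s


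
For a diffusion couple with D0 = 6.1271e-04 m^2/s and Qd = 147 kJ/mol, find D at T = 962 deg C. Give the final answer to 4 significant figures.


D = D0 * exp(-Qd / (R*T))
T = 1235.15 K
D = 6.1271e-04 * exp(-147e3 / (8.314 * 1235.15))
D = 3.719e-10 m^2/s


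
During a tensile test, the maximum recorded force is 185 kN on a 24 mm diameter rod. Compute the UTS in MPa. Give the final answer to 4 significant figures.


A0 = pi*(d/2)^2 = pi*(24/2)^2 = 452.389 mm^2
UTS = F_max / A0 = 185*1000 / 452.389
UTS = 408.9 MPa


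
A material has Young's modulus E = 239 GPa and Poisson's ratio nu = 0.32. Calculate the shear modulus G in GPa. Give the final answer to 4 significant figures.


G = E / (2*(1+nu))
G = 239 / (2*(1+0.32))
G = 90.53 GPa


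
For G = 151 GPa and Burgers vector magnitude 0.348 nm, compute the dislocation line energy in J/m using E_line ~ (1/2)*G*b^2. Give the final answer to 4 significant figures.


E = G*b^2/2
b = 0.348 nm = 3.48e-10 m
G = 151 GPa = 1.51e+11 Pa
E = 0.5 * 1.51e+11 * (3.48e-10)^2
E = 9.143e-09 J/m


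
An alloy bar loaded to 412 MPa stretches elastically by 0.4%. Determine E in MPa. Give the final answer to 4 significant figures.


E = sigma / epsilon
epsilon = 0.4% = 4e-03
E = 412 / 4e-03
E = 103000 MPa


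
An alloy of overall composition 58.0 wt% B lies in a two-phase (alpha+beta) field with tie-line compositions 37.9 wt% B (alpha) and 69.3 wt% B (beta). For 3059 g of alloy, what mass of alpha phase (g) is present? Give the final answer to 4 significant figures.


f_alpha = (C_beta - C0) / (C_beta - C_alpha)
f_alpha = (69.3 - 58.0) / (69.3 - 37.9) = 0.359873
m_alpha = f_alpha * m_total = 0.359873 * 3059 = 1101 g


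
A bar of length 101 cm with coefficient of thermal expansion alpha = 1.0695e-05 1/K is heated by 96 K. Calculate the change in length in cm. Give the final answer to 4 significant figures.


dL = L0 * alpha * dT
dL = 101 * 1.0695e-05 * 96
dL = 0.1037 cm


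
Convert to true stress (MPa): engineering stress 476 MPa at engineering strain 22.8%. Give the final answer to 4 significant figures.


sigma_true = sigma_eng * (1 + epsilon_eng)
sigma_true = 476 * (1 + 0.228)
sigma_true = 584.5 MPa


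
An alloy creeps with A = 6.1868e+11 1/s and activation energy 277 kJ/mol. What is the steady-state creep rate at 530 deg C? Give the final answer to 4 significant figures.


rate = A * exp(-Q / (R*T))
T = 530 + 273.15 = 803.15 K
rate = 6.1868e+11 * exp(-277e3 / (8.314 * 803.15))
rate = 5.964e-07 1/s


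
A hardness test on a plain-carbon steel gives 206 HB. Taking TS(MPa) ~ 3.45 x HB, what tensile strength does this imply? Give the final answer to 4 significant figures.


TS (MPa) = 3.45 * HB
TS = 3.45 * 206
TS = 710.7 MPa


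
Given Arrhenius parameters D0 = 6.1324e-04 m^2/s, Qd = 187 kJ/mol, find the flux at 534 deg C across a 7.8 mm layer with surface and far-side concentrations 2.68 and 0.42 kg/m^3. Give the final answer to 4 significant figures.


Step 1: D = D0 * exp(-Qd/(R*T))
T = 534 + 273.15 = 807.15 K
D = 6.1324e-04 * exp(-187e3 / (8.314 * 807.15)) = 4.84736e-16 m^2/s
Step 2: J = D * (C1 - C2) / dx
J = 4.84736e-16 * (2.68 - 0.42) / 7.8e-03
J = 1.404e-13 kg/(m^2*s)


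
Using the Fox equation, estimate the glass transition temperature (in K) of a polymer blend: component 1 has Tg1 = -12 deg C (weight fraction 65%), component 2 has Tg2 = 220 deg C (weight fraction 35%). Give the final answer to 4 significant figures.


1/Tg = w1/Tg1 + w2/Tg2 (in Kelvin)
Tg1 = 261.15 K, Tg2 = 493.15 K
1/Tg = 0.65/261.15 + 0.35/493.15
Tg = 312.6 K


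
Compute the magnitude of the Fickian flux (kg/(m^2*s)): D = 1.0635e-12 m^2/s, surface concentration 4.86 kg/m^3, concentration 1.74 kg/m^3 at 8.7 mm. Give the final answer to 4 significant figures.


J = -D * (dC/dx) = D * (C1 - C2) / dx
J = 1.0635e-12 * (4.86 - 1.74) / 8.7e-03
J = 3.814e-10 kg/(m^2*s)


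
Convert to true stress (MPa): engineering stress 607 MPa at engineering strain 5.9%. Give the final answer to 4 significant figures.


sigma_true = sigma_eng * (1 + epsilon_eng)
sigma_true = 607 * (1 + 0.059)
sigma_true = 642.8 MPa


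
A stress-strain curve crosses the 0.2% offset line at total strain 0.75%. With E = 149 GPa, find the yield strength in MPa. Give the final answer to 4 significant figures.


Offset strain = 0.002
Elastic strain at yield = total_strain - offset = 7.5e-03 - 0.002 = 5.5e-03
sigma_y = E * elastic_strain = 149000 * 5.5e-03
sigma_y = 819.5 MPa


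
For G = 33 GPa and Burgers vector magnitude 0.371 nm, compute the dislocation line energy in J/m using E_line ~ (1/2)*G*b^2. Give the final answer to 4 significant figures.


E = G*b^2/2
b = 0.371 nm = 3.71e-10 m
G = 33 GPa = 3.3e+10 Pa
E = 0.5 * 3.3e+10 * (3.71e-10)^2
E = 2.271e-09 J/m


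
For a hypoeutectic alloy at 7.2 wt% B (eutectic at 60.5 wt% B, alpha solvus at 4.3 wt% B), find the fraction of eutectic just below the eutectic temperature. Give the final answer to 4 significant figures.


f_primary = (C_e - C0) / (C_e - C_alpha_max)
f_primary = (60.5 - 7.2) / (60.5 - 4.3)
f_primary = 0.948399
f_eutectic = 1 - 0.948399 = 0.0516


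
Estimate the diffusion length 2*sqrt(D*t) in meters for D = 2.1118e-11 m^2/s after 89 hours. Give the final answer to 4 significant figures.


t = 89 hr = 320400 s
Diffusion length = 2*sqrt(D*t)
= 2*sqrt(2.1118e-11 * 320400)
= 5.202e-03 m


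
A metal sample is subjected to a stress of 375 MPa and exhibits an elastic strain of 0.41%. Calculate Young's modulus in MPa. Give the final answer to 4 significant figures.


E = sigma / epsilon
epsilon = 0.41% = 4.1e-03
E = 375 / 4.1e-03
E = 91460 MPa


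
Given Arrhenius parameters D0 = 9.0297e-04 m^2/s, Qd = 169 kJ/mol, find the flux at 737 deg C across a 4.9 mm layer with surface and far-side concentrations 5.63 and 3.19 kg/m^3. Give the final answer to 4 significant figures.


Step 1: D = D0 * exp(-Qd/(R*T))
T = 737 + 273.15 = 1010.15 K
D = 9.0297e-04 * exp(-169e3 / (8.314 * 1010.15)) = 1.6459e-12 m^2/s
Step 2: J = D * (C1 - C2) / dx
J = 1.6459e-12 * (5.63 - 3.19) / 4.9e-03
J = 8.196e-10 kg/(m^2*s)


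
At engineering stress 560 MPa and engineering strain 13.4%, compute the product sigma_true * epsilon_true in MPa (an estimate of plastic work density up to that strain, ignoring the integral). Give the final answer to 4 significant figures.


sigma_true = sigma_eng * (1 + epsilon_eng)
sigma_true = 560 * (1 + 0.134) = 635.04 MPa
epsilon_true = ln(1 + epsilon_eng)
epsilon_true = ln(1 + 0.134) = 0.125751
sigma_true * epsilon_true = 635.04 * 0.125751 = 79.86 MPa


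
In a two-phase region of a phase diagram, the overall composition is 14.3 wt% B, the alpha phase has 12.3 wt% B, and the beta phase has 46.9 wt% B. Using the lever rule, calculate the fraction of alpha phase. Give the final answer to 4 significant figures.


f_alpha = (C_beta - C0) / (C_beta - C_alpha)
f_alpha = (46.9 - 14.3) / (46.9 - 12.3)
f_alpha = 0.9422


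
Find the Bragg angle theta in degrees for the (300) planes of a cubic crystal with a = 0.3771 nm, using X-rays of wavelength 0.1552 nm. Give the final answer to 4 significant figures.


d = a / sqrt(h^2+k^2+l^2)
d = 0.3771 / sqrt(9) = 0.1257 nm
lambda = 2*d*sin(theta)  =>  sin(theta) = lambda / (2*d)
sin(theta) = 0.1552 / (2 * 0.1257) = 0.617343
theta = 38.12 deg


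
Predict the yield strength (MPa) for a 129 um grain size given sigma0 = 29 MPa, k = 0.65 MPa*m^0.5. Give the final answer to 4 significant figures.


sigma_y = sigma0 + k / sqrt(d)
d = 129 um = 1.29e-04 m
sigma_y = 29 + 0.65 / sqrt(1.29e-04)
sigma_y = 86.23 MPa


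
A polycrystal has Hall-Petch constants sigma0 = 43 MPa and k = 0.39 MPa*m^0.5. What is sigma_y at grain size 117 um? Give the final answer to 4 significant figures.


sigma_y = sigma0 + k / sqrt(d)
d = 117 um = 1.17e-04 m
sigma_y = 43 + 0.39 / sqrt(1.17e-04)
sigma_y = 79.06 MPa


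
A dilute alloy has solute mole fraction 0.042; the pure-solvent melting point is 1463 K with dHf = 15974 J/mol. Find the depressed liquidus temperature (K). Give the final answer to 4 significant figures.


dT = R*Tm^2*x / dHf
dT = 8.314 * 1463^2 * 0.042 / 15974
dT = 46.788 K
T_new = 1463 - 46.788 = 1416 K


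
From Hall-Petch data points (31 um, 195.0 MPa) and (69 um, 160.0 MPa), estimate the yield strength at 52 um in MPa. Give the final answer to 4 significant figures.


sigma_y = sigma0 + k / sqrt(d)
1/sqrt(d1) = 1/sqrt(3.1e-05) = 179.605;  1/sqrt(d2) = 120.386
k = (sigma1 - sigma2) / (1/sqrt(d1) - 1/sqrt(d2)) = (195.0 - 160.0) / (179.605 - 120.386) = 0.591022 MPa*m^0.5
sigma0 = sigma1 - k/sqrt(d1) = 195.0 - 0.591022*179.605 = 88.8493 MPa
sigma_y(d3) = 88.8493 + 0.591022 / sqrt(5.2e-05) = 170.8 MPa


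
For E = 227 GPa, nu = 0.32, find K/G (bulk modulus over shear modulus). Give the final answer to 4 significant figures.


G = E / (2*(1+nu))
G = 227 / (2*(1+0.32)) = 85.9848 GPa
K = E / (3*(1-2*nu))
K = 227 / (3*(1-2*0.32)) = 210.185 GPa
K/G = 210.185 / 85.9848 = 2.444


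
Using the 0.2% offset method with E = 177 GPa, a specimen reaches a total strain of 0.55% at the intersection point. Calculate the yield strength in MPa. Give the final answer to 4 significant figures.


Offset strain = 0.002
Elastic strain at yield = total_strain - offset = 5.5e-03 - 0.002 = 3.5e-03
sigma_y = E * elastic_strain = 177000 * 3.5e-03
sigma_y = 619.5 MPa


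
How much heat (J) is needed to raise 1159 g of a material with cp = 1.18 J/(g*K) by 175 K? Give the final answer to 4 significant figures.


Q = m * cp * dT
Q = 1159 * 1.18 * 175
Q = 239300 J


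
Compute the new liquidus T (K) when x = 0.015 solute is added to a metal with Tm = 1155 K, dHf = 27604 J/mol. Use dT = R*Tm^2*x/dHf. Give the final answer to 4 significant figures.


dT = R*Tm^2*x / dHf
dT = 8.314 * 1155^2 * 0.015 / 27604
dT = 6.02689 K
T_new = 1155 - 6.02689 = 1149 K


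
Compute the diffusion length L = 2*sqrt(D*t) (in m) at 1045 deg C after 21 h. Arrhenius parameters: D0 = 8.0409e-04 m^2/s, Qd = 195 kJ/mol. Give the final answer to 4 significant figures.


Step 1: D = D0 * exp(-Qd/(R*T))
T = 1318.15 K
D = 8.0409e-04 * exp(-195e3 / (8.314 * 1318.15)) = 1.50562e-11 m^2/s
Step 2: L = 2*sqrt(D*t)
t = 21 h = 75600 s
L = 2*sqrt(1.50562e-11 * 75600) = 2.134e-03 m


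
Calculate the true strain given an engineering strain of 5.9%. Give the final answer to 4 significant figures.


epsilon_true = ln(1 + epsilon_eng)
epsilon_true = ln(1 + 0.059)
epsilon_true = 0.05733


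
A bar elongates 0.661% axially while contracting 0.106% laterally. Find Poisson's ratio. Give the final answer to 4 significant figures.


nu = -epsilon_lat / epsilon_axial
Lateral strain is contraction (negative), so using magnitudes:
nu = 0.106 / 0.661
nu = 0.1604


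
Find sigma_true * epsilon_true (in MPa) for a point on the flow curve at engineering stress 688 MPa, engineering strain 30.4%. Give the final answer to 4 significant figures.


sigma_true = sigma_eng * (1 + epsilon_eng)
sigma_true = 688 * (1 + 0.304) = 897.152 MPa
epsilon_true = ln(1 + epsilon_eng)
epsilon_true = ln(1 + 0.304) = 0.265436
sigma_true * epsilon_true = 897.152 * 0.265436 = 238.1 MPa


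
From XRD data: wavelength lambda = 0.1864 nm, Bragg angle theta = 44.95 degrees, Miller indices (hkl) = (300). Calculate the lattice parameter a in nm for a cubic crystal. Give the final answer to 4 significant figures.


d = lambda / (2*sin(theta))
d = 0.1864 / (2*sin(44.95 deg))
d = 0.13192 nm
a = d * sqrt(h^2+k^2+l^2) = 0.13192 * sqrt(9)
a = 0.3958 nm


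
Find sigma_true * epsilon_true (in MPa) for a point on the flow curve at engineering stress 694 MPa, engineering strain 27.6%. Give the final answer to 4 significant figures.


sigma_true = sigma_eng * (1 + epsilon_eng)
sigma_true = 694 * (1 + 0.276) = 885.544 MPa
epsilon_true = ln(1 + epsilon_eng)
epsilon_true = ln(1 + 0.276) = 0.24373
sigma_true * epsilon_true = 885.544 * 0.24373 = 215.8 MPa


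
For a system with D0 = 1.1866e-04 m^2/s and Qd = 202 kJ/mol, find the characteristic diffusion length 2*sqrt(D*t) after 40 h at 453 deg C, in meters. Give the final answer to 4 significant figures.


Step 1: D = D0 * exp(-Qd/(R*T))
T = 726.15 K
D = 1.1866e-04 * exp(-202e3 / (8.314 * 726.15)) = 3.49282e-19 m^2/s
Step 2: L = 2*sqrt(D*t)
t = 40 h = 144000 s
L = 2*sqrt(3.49282e-19 * 144000) = 4.485e-07 m


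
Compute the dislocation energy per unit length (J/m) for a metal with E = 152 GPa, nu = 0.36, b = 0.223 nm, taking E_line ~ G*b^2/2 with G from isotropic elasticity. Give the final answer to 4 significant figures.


Step 1: G = E / (2*(1+nu))
G = 152 / (2*(1+0.36)) = 55.8824 GPa = 5.58824e+10 Pa
Step 2: E_line = G*b^2/2
b = 0.223 nm = 2.23e-10 m
E_line = 0.5 * 5.58824e+10 * (2.23e-10)^2 = 1.389e-09 J/m


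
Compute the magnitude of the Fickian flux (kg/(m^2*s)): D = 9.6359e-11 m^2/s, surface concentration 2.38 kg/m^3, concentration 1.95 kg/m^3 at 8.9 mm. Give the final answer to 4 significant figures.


J = -D * (dC/dx) = D * (C1 - C2) / dx
J = 9.6359e-11 * (2.38 - 1.95) / 8.9e-03
J = 4.656e-09 kg/(m^2*s)


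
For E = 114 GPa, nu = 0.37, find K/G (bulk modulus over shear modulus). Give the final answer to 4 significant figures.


G = E / (2*(1+nu))
G = 114 / (2*(1+0.37)) = 41.6058 GPa
K = E / (3*(1-2*nu))
K = 114 / (3*(1-2*0.37)) = 146.154 GPa
K/G = 146.154 / 41.6058 = 3.513


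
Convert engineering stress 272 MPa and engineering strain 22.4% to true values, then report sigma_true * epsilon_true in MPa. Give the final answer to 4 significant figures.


sigma_true = sigma_eng * (1 + epsilon_eng)
sigma_true = 272 * (1 + 0.224) = 332.928 MPa
epsilon_true = ln(1 + epsilon_eng)
epsilon_true = ln(1 + 0.224) = 0.202124
sigma_true * epsilon_true = 332.928 * 0.202124 = 67.29 MPa


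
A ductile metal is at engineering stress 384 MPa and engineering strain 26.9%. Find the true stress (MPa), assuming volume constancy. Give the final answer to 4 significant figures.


sigma_true = sigma_eng * (1 + epsilon_eng)
sigma_true = 384 * (1 + 0.269)
sigma_true = 487.3 MPa


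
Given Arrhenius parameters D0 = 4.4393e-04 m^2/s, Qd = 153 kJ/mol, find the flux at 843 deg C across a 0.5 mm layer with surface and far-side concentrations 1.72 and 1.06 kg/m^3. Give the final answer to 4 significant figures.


Step 1: D = D0 * exp(-Qd/(R*T))
T = 843 + 273.15 = 1116.15 K
D = 4.4393e-04 * exp(-153e3 / (8.314 * 1116.15)) = 3.06773e-11 m^2/s
Step 2: J = D * (C1 - C2) / dx
J = 3.06773e-11 * (1.72 - 1.06) / 5e-04
J = 4.049e-08 kg/(m^2*s)


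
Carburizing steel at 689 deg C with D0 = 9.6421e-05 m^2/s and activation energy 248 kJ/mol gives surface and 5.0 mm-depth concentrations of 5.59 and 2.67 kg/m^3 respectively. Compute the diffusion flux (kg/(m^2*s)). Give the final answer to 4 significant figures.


Step 1: D = D0 * exp(-Qd/(R*T))
T = 689 + 273.15 = 962.15 K
D = 9.6421e-05 * exp(-248e3 / (8.314 * 962.15)) = 3.31047e-18 m^2/s
Step 2: J = D * (C1 - C2) / dx
J = 3.31047e-18 * (5.59 - 2.67) / 5e-03
J = 1.933e-15 kg/(m^2*s)


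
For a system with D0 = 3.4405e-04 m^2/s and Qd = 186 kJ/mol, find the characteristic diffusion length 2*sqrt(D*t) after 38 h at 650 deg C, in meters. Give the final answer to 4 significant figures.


Step 1: D = D0 * exp(-Qd/(R*T))
T = 923.15 K
D = 3.4405e-04 * exp(-186e3 / (8.314 * 923.15)) = 1.02753e-14 m^2/s
Step 2: L = 2*sqrt(D*t)
t = 38 h = 136800 s
L = 2*sqrt(1.02753e-14 * 136800) = 7.498e-05 m


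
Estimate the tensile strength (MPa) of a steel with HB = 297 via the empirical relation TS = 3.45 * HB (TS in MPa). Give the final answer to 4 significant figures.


TS (MPa) = 3.45 * HB
TS = 3.45 * 297
TS = 1025 MPa


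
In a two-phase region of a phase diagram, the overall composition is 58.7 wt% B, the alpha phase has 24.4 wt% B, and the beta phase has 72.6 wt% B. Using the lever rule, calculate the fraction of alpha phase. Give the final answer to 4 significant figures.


f_alpha = (C_beta - C0) / (C_beta - C_alpha)
f_alpha = (72.6 - 58.7) / (72.6 - 24.4)
f_alpha = 0.2884


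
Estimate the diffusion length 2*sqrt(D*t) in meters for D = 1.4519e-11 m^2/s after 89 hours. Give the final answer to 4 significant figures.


t = 89 hr = 320400 s
Diffusion length = 2*sqrt(D*t)
= 2*sqrt(1.4519e-11 * 320400)
= 4.314e-03 m


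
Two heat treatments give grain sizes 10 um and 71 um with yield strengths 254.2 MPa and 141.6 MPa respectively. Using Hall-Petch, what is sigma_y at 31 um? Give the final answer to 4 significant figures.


sigma_y = sigma0 + k / sqrt(d)
1/sqrt(d1) = 1/sqrt(1e-05) = 316.228;  1/sqrt(d2) = 118.678
k = (sigma1 - sigma2) / (1/sqrt(d1) - 1/sqrt(d2)) = (254.2 - 141.6) / (316.228 - 118.678) = 0.569983 MPa*m^0.5
sigma0 = sigma1 - k/sqrt(d1) = 254.2 - 0.569983*316.228 = 73.9554 MPa
sigma_y(d3) = 73.9554 + 0.569983 / sqrt(3.1e-05) = 176.3 MPa


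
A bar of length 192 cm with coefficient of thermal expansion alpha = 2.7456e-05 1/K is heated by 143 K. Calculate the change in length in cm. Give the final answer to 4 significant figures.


dL = L0 * alpha * dT
dL = 192 * 2.7456e-05 * 143
dL = 0.7538 cm


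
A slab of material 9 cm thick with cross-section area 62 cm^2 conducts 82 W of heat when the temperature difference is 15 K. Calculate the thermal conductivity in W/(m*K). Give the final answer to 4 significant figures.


k = Q*L / (A*dT)
L = 0.09 m, A = 6.2e-03 m^2
k = 82 * 0.09 / (6.2e-03 * 15)
k = 79.35 W/(m*K)


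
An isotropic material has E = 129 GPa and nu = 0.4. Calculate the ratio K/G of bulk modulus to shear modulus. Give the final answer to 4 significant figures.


G = E / (2*(1+nu))
G = 129 / (2*(1+0.4)) = 46.0714 GPa
K = E / (3*(1-2*nu))
K = 129 / (3*(1-2*0.4)) = 215 GPa
K/G = 215 / 46.0714 = 4.667


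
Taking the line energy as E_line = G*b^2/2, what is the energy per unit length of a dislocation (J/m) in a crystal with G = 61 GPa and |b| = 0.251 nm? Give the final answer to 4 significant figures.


E = G*b^2/2
b = 0.251 nm = 2.51e-10 m
G = 61 GPa = 6.1e+10 Pa
E = 0.5 * 6.1e+10 * (2.51e-10)^2
E = 1.922e-09 J/m


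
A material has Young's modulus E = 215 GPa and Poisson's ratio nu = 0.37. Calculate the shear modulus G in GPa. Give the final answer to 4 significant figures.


G = E / (2*(1+nu))
G = 215 / (2*(1+0.37))
G = 78.47 GPa


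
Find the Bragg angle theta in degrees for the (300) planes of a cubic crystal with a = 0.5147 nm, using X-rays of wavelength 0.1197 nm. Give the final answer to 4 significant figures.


d = a / sqrt(h^2+k^2+l^2)
d = 0.5147 / sqrt(9) = 0.171567 nm
lambda = 2*d*sin(theta)  =>  sin(theta) = lambda / (2*d)
sin(theta) = 0.1197 / (2 * 0.171567) = 0.348844
theta = 20.42 deg


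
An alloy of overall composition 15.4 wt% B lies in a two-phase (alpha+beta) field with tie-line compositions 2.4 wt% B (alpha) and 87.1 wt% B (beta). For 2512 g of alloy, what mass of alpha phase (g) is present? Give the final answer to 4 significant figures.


f_alpha = (C_beta - C0) / (C_beta - C_alpha)
f_alpha = (87.1 - 15.4) / (87.1 - 2.4) = 0.846517
m_alpha = f_alpha * m_total = 0.846517 * 2512 = 2126 g


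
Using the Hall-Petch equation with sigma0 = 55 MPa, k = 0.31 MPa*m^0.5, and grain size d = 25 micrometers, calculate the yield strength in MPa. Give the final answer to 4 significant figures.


sigma_y = sigma0 + k / sqrt(d)
d = 25 um = 2.5e-05 m
sigma_y = 55 + 0.31 / sqrt(2.5e-05)
sigma_y = 117 MPa


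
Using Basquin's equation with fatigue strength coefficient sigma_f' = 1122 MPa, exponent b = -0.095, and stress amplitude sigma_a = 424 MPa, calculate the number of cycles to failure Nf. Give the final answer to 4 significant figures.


sigma_a = sigma_f' * (2*Nf)^b
2*Nf = (sigma_a / sigma_f')^(1/b)
2*Nf = (424 / 1122)^(1/-0.095)
2*Nf = 28099.9
Nf = 14050 cycles


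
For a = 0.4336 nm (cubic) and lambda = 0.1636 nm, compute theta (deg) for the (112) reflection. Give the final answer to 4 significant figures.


d = a / sqrt(h^2+k^2+l^2)
d = 0.4336 / sqrt(6) = 0.177016 nm
lambda = 2*d*sin(theta)  =>  sin(theta) = lambda / (2*d)
sin(theta) = 0.1636 / (2 * 0.177016) = 0.462104
theta = 27.52 deg


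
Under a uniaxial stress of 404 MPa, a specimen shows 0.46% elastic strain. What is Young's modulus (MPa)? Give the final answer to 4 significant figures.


E = sigma / epsilon
epsilon = 0.46% = 4.6e-03
E = 404 / 4.6e-03
E = 87830 MPa


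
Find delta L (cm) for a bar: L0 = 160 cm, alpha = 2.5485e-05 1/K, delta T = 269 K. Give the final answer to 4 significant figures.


dL = L0 * alpha * dT
dL = 160 * 2.5485e-05 * 269
dL = 1.097 cm


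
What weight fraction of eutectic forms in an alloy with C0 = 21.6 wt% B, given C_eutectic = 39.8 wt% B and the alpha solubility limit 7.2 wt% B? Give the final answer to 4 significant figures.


f_primary = (C_e - C0) / (C_e - C_alpha_max)
f_primary = (39.8 - 21.6) / (39.8 - 7.2)
f_primary = 0.558282
f_eutectic = 1 - 0.558282 = 0.4417


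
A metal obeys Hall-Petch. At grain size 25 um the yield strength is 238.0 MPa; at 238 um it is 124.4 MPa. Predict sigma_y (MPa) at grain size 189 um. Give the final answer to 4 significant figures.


sigma_y = sigma0 + k / sqrt(d)
1/sqrt(d1) = 1/sqrt(2.5e-05) = 200;  1/sqrt(d2) = 64.8204
k = (sigma1 - sigma2) / (1/sqrt(d1) - 1/sqrt(d2)) = (238.0 - 124.4) / (200 - 64.8204) = 0.840363 MPa*m^0.5
sigma0 = sigma1 - k/sqrt(d1) = 238.0 - 0.840363*200 = 69.9273 MPa
sigma_y(d3) = 69.9273 + 0.840363 / sqrt(1.89e-04) = 131.1 MPa


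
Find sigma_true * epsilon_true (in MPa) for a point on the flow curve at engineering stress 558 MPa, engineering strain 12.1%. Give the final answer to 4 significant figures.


sigma_true = sigma_eng * (1 + epsilon_eng)
sigma_true = 558 * (1 + 0.121) = 625.518 MPa
epsilon_true = ln(1 + epsilon_eng)
epsilon_true = ln(1 + 0.121) = 0.114221
sigma_true * epsilon_true = 625.518 * 0.114221 = 71.45 MPa


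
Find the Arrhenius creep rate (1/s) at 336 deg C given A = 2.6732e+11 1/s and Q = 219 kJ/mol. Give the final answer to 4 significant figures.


rate = A * exp(-Q / (R*T))
T = 336 + 273.15 = 609.15 K
rate = 2.6732e+11 * exp(-219e3 / (8.314 * 609.15))
rate = 4.437e-08 1/s


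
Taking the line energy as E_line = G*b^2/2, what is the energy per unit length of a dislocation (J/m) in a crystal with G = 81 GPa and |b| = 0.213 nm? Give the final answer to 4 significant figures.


E = G*b^2/2
b = 0.213 nm = 2.13e-10 m
G = 81 GPa = 8.1e+10 Pa
E = 0.5 * 8.1e+10 * (2.13e-10)^2
E = 1.837e-09 J/m


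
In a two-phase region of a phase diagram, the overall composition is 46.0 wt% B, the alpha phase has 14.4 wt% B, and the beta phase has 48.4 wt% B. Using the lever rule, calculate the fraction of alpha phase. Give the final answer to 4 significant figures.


f_alpha = (C_beta - C0) / (C_beta - C_alpha)
f_alpha = (48.4 - 46.0) / (48.4 - 14.4)
f_alpha = 0.07059


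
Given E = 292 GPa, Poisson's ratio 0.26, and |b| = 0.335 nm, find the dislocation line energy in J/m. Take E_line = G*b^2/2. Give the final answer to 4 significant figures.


Step 1: G = E / (2*(1+nu))
G = 292 / (2*(1+0.26)) = 115.873 GPa = 1.15873e+11 Pa
Step 2: E_line = G*b^2/2
b = 0.335 nm = 3.35e-10 m
E_line = 0.5 * 1.15873e+11 * (3.35e-10)^2 = 6.502e-09 J/m


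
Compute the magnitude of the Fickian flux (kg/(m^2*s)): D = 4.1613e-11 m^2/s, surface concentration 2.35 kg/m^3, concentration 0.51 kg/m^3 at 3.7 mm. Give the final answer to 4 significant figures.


J = -D * (dC/dx) = D * (C1 - C2) / dx
J = 4.1613e-11 * (2.35 - 0.51) / 3.7e-03
J = 2.069e-08 kg/(m^2*s)


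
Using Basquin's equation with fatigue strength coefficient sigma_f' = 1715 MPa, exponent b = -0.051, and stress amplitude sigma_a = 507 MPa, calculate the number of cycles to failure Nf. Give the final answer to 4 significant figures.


sigma_a = sigma_f' * (2*Nf)^b
2*Nf = (sigma_a / sigma_f')^(1/b)
2*Nf = (507 / 1715)^(1/-0.051)
2*Nf = 2.38546e+10
Nf = 1.193e+10 cycles


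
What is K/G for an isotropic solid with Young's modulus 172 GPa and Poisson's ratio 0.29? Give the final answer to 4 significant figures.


G = E / (2*(1+nu))
G = 172 / (2*(1+0.29)) = 66.6667 GPa
K = E / (3*(1-2*nu))
K = 172 / (3*(1-2*0.29)) = 136.508 GPa
K/G = 136.508 / 66.6667 = 2.048


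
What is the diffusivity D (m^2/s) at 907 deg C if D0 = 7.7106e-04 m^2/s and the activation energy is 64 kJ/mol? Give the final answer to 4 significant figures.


D = D0 * exp(-Qd / (R*T))
T = 1180.15 K
D = 7.7106e-04 * exp(-64e3 / (8.314 * 1180.15))
D = 1.133e-06 m^2/s


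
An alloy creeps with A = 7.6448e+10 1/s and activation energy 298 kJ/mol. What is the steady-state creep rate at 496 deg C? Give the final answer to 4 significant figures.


rate = A * exp(-Q / (R*T))
T = 496 + 273.15 = 769.15 K
rate = 7.6448e+10 * exp(-298e3 / (8.314 * 769.15))
rate = 4.414e-10 1/s


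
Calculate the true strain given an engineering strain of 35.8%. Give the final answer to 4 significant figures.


epsilon_true = ln(1 + epsilon_eng)
epsilon_true = ln(1 + 0.358)
epsilon_true = 0.306


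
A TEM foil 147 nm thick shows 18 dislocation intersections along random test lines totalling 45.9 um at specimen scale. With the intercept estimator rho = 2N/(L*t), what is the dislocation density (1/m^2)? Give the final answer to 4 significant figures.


rho = 2N / (L * t)
L = 45.9 um = 4.59e-05 m, t = 147 nm = 1.47e-07 m
rho = 2 * 18 / (4.59e-05 * 1.47e-07)
rho = 5.335e+12 1/m^2


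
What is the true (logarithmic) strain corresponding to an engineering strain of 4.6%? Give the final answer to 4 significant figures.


epsilon_true = ln(1 + epsilon_eng)
epsilon_true = ln(1 + 0.046)
epsilon_true = 0.04497


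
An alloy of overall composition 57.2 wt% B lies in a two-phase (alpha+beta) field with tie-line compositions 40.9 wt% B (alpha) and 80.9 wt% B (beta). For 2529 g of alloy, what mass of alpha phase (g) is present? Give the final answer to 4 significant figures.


f_alpha = (C_beta - C0) / (C_beta - C_alpha)
f_alpha = (80.9 - 57.2) / (80.9 - 40.9) = 0.5925
m_alpha = f_alpha * m_total = 0.5925 * 2529 = 1498 g


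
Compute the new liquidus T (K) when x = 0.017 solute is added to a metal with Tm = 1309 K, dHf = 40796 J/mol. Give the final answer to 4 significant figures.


dT = R*Tm^2*x / dHf
dT = 8.314 * 1309^2 * 0.017 / 40796
dT = 5.93637 K
T_new = 1309 - 5.93637 = 1303 K


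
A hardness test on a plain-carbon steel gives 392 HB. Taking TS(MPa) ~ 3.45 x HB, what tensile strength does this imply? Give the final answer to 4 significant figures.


TS (MPa) = 3.45 * HB
TS = 3.45 * 392
TS = 1352 MPa


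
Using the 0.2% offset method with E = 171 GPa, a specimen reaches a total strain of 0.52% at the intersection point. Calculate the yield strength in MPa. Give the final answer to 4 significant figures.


Offset strain = 0.002
Elastic strain at yield = total_strain - offset = 5.2e-03 - 0.002 = 3.2e-03
sigma_y = E * elastic_strain = 171000 * 3.2e-03
sigma_y = 547.2 MPa


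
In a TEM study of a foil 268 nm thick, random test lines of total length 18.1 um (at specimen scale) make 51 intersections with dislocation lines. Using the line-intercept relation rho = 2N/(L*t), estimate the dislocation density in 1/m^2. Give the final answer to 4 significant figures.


rho = 2N / (L * t)
L = 18.1 um = 1.81e-05 m, t = 268 nm = 2.68e-07 m
rho = 2 * 51 / (1.81e-05 * 2.68e-07)
rho = 2.103e+13 1/m^2


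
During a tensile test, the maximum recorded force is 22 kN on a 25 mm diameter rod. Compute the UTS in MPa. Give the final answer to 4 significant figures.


A0 = pi*(d/2)^2 = pi*(25/2)^2 = 490.874 mm^2
UTS = F_max / A0 = 22*1000 / 490.874
UTS = 44.82 MPa


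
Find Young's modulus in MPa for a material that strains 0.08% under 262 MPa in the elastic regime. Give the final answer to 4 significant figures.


E = sigma / epsilon
epsilon = 0.08% = 8e-04
E = 262 / 8e-04
E = 327500 MPa


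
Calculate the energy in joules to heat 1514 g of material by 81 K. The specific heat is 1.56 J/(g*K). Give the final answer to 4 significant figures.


Q = m * cp * dT
Q = 1514 * 1.56 * 81
Q = 191300 J


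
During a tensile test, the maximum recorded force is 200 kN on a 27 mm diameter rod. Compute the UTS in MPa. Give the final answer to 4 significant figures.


A0 = pi*(d/2)^2 = pi*(27/2)^2 = 572.555 mm^2
UTS = F_max / A0 = 200*1000 / 572.555
UTS = 349.3 MPa


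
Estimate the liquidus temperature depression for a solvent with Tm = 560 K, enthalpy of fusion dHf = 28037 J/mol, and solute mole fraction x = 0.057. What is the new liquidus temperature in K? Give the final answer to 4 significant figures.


dT = R*Tm^2*x / dHf
dT = 8.314 * 560^2 * 0.057 / 28037
dT = 5.30065 K
T_new = 560 - 5.30065 = 554.7 K


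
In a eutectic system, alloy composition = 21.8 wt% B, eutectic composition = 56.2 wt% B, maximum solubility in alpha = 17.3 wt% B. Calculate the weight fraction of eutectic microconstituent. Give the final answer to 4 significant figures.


f_primary = (C_e - C0) / (C_e - C_alpha_max)
f_primary = (56.2 - 21.8) / (56.2 - 17.3)
f_primary = 0.884319
f_eutectic = 1 - 0.884319 = 0.1157


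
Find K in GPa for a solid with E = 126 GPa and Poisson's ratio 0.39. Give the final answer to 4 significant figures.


K = E / (3*(1-2*nu))
K = 126 / (3*(1-2*0.39))
K = 190.9 GPa


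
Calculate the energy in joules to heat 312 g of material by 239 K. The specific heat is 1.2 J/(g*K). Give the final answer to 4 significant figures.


Q = m * cp * dT
Q = 312 * 1.2 * 239
Q = 89480 J


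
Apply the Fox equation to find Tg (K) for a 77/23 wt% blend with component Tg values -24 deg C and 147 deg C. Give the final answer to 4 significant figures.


1/Tg = w1/Tg1 + w2/Tg2 (in Kelvin)
Tg1 = 249.15 K, Tg2 = 420.15 K
1/Tg = 0.77/249.15 + 0.23/420.15
Tg = 274.9 K


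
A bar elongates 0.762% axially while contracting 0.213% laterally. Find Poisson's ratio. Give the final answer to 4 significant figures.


nu = -epsilon_lat / epsilon_axial
Lateral strain is contraction (negative), so using magnitudes:
nu = 0.213 / 0.762
nu = 0.2795


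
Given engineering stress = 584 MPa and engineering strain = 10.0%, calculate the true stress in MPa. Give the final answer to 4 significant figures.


sigma_true = sigma_eng * (1 + epsilon_eng)
sigma_true = 584 * (1 + 0.1)
sigma_true = 642.4 MPa


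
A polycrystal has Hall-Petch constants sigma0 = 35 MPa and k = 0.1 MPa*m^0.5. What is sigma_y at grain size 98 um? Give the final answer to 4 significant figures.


sigma_y = sigma0 + k / sqrt(d)
d = 98 um = 9.8e-05 m
sigma_y = 35 + 0.1 / sqrt(9.8e-05)
sigma_y = 45.1 MPa


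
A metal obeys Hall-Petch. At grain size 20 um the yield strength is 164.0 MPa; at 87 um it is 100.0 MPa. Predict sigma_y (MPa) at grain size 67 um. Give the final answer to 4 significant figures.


sigma_y = sigma0 + k / sqrt(d)
1/sqrt(d1) = 1/sqrt(2e-05) = 223.607;  1/sqrt(d2) = 107.211
k = (sigma1 - sigma2) / (1/sqrt(d1) - 1/sqrt(d2)) = (164.0 - 100.0) / (223.607 - 107.211) = 0.549849 MPa*m^0.5
sigma0 = sigma1 - k/sqrt(d1) = 164.0 - 0.549849*223.607 = 41.05 MPa
sigma_y(d3) = 41.05 + 0.549849 / sqrt(6.7e-05) = 108.2 MPa


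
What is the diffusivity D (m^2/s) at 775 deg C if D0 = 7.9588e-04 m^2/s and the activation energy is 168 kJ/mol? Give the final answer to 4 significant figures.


D = D0 * exp(-Qd / (R*T))
T = 1048.15 K
D = 7.9588e-04 * exp(-168e3 / (8.314 * 1048.15))
D = 3.375e-12 m^2/s


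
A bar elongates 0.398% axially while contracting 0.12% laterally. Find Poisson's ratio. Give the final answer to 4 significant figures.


nu = -epsilon_lat / epsilon_axial
Lateral strain is contraction (negative), so using magnitudes:
nu = 0.12 / 0.398
nu = 0.3015


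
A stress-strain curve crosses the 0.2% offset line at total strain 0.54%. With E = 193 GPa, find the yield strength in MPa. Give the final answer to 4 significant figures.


Offset strain = 0.002
Elastic strain at yield = total_strain - offset = 5.4e-03 - 0.002 = 3.4e-03
sigma_y = E * elastic_strain = 193000 * 3.4e-03
sigma_y = 656.2 MPa


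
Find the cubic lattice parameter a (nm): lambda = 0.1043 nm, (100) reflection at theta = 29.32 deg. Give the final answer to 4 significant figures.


d = lambda / (2*sin(theta))
d = 0.1043 / (2*sin(29.32 deg))
d = 0.106497 nm
a = d * sqrt(h^2+k^2+l^2) = 0.106497 * sqrt(1)
a = 0.1065 nm


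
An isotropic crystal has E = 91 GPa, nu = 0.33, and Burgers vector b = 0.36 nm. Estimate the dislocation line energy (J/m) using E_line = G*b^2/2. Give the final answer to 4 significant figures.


Step 1: G = E / (2*(1+nu))
G = 91 / (2*(1+0.33)) = 34.2105 GPa = 3.42105e+10 Pa
Step 2: E_line = G*b^2/2
b = 0.36 nm = 3.6e-10 m
E_line = 0.5 * 3.42105e+10 * (3.6e-10)^2 = 2.217e-09 J/m


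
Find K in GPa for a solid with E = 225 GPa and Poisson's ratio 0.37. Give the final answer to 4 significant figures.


K = E / (3*(1-2*nu))
K = 225 / (3*(1-2*0.37))
K = 288.5 GPa


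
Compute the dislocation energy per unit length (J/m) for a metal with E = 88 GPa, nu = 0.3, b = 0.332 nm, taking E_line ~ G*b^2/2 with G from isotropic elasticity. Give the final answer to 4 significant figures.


Step 1: G = E / (2*(1+nu))
G = 88 / (2*(1+0.3)) = 33.8462 GPa = 3.38462e+10 Pa
Step 2: E_line = G*b^2/2
b = 0.332 nm = 3.32e-10 m
E_line = 0.5 * 3.38462e+10 * (3.32e-10)^2 = 1.865e-09 J/m


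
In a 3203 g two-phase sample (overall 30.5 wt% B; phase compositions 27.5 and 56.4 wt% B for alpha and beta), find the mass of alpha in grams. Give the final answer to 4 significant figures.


f_alpha = (C_beta - C0) / (C_beta - C_alpha)
f_alpha = (56.4 - 30.5) / (56.4 - 27.5) = 0.896194
m_alpha = f_alpha * m_total = 0.896194 * 3203 = 2871 g


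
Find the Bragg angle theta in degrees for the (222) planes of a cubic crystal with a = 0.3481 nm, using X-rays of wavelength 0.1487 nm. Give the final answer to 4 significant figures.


d = a / sqrt(h^2+k^2+l^2)
d = 0.3481 / sqrt(12) = 0.100488 nm
lambda = 2*d*sin(theta)  =>  sin(theta) = lambda / (2*d)
sin(theta) = 0.1487 / (2 * 0.100488) = 0.739891
theta = 47.72 deg


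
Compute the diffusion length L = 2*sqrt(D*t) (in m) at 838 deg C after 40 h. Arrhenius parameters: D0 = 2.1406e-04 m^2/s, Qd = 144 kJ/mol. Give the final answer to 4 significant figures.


Step 1: D = D0 * exp(-Qd/(R*T))
T = 1111.15 K
D = 2.1406e-04 * exp(-144e3 / (8.314 * 1111.15)) = 3.63847e-11 m^2/s
Step 2: L = 2*sqrt(D*t)
t = 40 h = 144000 s
L = 2*sqrt(3.63847e-11 * 144000) = 4.578e-03 m


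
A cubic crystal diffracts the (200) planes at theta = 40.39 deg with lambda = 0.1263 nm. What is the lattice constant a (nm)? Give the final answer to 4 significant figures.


d = lambda / (2*sin(theta))
d = 0.1263 / (2*sin(40.39 deg))
d = 0.0974557 nm
a = d * sqrt(h^2+k^2+l^2) = 0.0974557 * sqrt(4)
a = 0.1949 nm


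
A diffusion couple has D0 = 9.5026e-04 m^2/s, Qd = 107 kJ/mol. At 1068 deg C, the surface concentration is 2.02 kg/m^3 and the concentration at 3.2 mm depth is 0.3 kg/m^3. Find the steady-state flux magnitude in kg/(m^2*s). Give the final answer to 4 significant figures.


Step 1: D = D0 * exp(-Qd/(R*T))
T = 1068 + 273.15 = 1341.15 K
D = 9.5026e-04 * exp(-107e3 / (8.314 * 1341.15)) = 6.46091e-08 m^2/s
Step 2: J = D * (C1 - C2) / dx
J = 6.46091e-08 * (2.02 - 0.3) / 3.2e-03
J = 3.473e-05 kg/(m^2*s)


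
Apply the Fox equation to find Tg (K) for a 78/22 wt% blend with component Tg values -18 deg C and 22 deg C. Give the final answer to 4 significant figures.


1/Tg = w1/Tg1 + w2/Tg2 (in Kelvin)
Tg1 = 255.15 K, Tg2 = 295.15 K
1/Tg = 0.78/255.15 + 0.22/295.15
Tg = 263 K


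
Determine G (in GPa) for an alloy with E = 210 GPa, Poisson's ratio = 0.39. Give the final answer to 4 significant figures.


G = E / (2*(1+nu))
G = 210 / (2*(1+0.39))
G = 75.54 GPa


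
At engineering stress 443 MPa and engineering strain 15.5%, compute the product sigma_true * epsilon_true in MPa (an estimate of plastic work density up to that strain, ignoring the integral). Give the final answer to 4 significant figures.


sigma_true = sigma_eng * (1 + epsilon_eng)
sigma_true = 443 * (1 + 0.155) = 511.665 MPa
epsilon_true = ln(1 + epsilon_eng)
epsilon_true = ln(1 + 0.155) = 0.1441
sigma_true * epsilon_true = 511.665 * 0.1441 = 73.73 MPa


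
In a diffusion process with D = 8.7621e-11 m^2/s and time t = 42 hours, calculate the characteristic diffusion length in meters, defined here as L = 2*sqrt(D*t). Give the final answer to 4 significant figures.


t = 42 hr = 151200 s
Diffusion length = 2*sqrt(D*t)
= 2*sqrt(8.7621e-11 * 151200)
= 7.28e-03 m
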